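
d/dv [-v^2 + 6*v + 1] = 6 - 2*v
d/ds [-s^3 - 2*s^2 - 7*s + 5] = -3*s^2 - 4*s - 7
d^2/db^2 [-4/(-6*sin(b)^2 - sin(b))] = 4*(-144*sin(b) - 18 + 215/sin(b) + 36/sin(b)^2 + 2/sin(b)^3)/(6*sin(b) + 1)^3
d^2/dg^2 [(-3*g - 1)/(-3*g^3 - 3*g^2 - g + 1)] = 2*((3*g + 1)*(9*g^2 + 6*g + 1)^2 - 3*(9*g^2 + 6*g + (3*g + 1)^2 + 1)*(3*g^3 + 3*g^2 + g - 1))/(3*g^3 + 3*g^2 + g - 1)^3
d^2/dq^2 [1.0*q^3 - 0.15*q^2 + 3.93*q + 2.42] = 6.0*q - 0.3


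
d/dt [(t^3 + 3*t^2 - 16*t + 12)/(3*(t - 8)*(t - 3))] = (t^4 - 22*t^3 + 55*t^2 + 120*t - 252)/(3*(t^4 - 22*t^3 + 169*t^2 - 528*t + 576))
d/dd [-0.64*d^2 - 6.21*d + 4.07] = -1.28*d - 6.21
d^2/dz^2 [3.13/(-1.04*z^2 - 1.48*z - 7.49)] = (6.770816*z^2 + 9.635392*z - 3.13*(2.08*z + 1.48)*(4.16*z + 2.96) + 48.762896)/(1.04*z^2 + 1.48*z + 7.49)^3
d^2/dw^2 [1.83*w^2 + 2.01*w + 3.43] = 3.66000000000000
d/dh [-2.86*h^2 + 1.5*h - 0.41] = 1.5 - 5.72*h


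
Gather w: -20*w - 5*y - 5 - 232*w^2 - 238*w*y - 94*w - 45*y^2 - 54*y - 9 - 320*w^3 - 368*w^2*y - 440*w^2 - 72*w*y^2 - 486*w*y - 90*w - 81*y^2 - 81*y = -320*w^3 + w^2*(-368*y - 672) + w*(-72*y^2 - 724*y - 204) - 126*y^2 - 140*y - 14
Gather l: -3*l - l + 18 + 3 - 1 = 20 - 4*l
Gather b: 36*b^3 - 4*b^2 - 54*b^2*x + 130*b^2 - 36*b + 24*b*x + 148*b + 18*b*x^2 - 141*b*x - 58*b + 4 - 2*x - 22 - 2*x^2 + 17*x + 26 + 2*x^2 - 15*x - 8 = 36*b^3 + b^2*(126 - 54*x) + b*(18*x^2 - 117*x + 54)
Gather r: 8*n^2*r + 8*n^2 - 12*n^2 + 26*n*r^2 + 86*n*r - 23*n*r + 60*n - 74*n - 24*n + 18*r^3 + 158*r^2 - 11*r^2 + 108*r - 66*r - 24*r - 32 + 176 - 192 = -4*n^2 - 38*n + 18*r^3 + r^2*(26*n + 147) + r*(8*n^2 + 63*n + 18) - 48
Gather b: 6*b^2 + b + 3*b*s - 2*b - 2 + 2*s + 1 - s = 6*b^2 + b*(3*s - 1) + s - 1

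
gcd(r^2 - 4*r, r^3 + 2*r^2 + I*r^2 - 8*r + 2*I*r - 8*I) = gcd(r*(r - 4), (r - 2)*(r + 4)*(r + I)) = 1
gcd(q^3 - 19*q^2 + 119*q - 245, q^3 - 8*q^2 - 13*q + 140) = q^2 - 12*q + 35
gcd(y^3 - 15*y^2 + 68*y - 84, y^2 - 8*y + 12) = y^2 - 8*y + 12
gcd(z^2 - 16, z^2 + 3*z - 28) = z - 4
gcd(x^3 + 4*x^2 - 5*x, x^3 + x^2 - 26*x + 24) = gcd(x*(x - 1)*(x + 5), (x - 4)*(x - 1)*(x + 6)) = x - 1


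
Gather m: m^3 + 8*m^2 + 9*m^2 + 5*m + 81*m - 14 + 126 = m^3 + 17*m^2 + 86*m + 112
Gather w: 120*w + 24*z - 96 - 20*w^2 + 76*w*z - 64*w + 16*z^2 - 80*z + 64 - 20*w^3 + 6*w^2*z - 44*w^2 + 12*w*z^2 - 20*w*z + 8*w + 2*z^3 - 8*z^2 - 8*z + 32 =-20*w^3 + w^2*(6*z - 64) + w*(12*z^2 + 56*z + 64) + 2*z^3 + 8*z^2 - 64*z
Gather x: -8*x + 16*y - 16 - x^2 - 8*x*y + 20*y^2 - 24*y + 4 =-x^2 + x*(-8*y - 8) + 20*y^2 - 8*y - 12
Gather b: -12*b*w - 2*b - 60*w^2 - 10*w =b*(-12*w - 2) - 60*w^2 - 10*w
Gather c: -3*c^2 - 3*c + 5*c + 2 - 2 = -3*c^2 + 2*c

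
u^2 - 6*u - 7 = (u - 7)*(u + 1)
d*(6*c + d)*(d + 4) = 6*c*d^2 + 24*c*d + d^3 + 4*d^2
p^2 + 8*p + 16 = (p + 4)^2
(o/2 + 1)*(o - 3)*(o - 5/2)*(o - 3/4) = o^4/2 - 17*o^3/8 - 7*o^2/16 + 141*o/16 - 45/8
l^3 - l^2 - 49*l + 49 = (l - 7)*(l - 1)*(l + 7)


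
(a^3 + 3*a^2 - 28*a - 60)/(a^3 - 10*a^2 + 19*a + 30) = (a^2 + 8*a + 12)/(a^2 - 5*a - 6)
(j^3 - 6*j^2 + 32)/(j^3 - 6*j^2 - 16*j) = (j^2 - 8*j + 16)/(j*(j - 8))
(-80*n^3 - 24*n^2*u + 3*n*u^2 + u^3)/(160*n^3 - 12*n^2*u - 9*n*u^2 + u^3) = (4*n + u)/(-8*n + u)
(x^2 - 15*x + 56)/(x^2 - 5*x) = (x^2 - 15*x + 56)/(x*(x - 5))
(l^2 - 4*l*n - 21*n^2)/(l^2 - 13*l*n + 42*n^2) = (l + 3*n)/(l - 6*n)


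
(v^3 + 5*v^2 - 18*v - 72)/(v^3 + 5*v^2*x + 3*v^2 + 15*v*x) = (v^2 + 2*v - 24)/(v*(v + 5*x))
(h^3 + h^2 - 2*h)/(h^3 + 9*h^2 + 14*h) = (h - 1)/(h + 7)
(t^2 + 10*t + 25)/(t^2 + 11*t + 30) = (t + 5)/(t + 6)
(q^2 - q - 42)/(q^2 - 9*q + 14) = (q + 6)/(q - 2)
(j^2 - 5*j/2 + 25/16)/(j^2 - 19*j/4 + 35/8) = (4*j - 5)/(2*(2*j - 7))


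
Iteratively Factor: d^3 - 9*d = (d + 3)*(d^2 - 3*d) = (d - 3)*(d + 3)*(d)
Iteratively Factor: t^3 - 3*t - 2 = (t + 1)*(t^2 - t - 2) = (t + 1)^2*(t - 2)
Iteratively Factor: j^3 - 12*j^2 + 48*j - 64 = (j - 4)*(j^2 - 8*j + 16) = (j - 4)^2*(j - 4)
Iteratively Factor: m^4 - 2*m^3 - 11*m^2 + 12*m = (m + 3)*(m^3 - 5*m^2 + 4*m) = m*(m + 3)*(m^2 - 5*m + 4) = m*(m - 1)*(m + 3)*(m - 4)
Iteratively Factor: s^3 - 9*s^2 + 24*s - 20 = (s - 2)*(s^2 - 7*s + 10) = (s - 5)*(s - 2)*(s - 2)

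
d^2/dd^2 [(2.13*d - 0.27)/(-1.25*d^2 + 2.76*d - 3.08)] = (-(2.13*d - 0.27)*(2.5*d - 2.76)*(5.0*d - 5.52) + (15.975*d - 12.4326)*(1.25*d^2 - 2.76*d + 3.08))/(1.25*d^2 - 2.76*d + 3.08)^3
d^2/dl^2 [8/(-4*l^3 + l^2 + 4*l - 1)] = 16*((12*l - 1)*(4*l^3 - l^2 - 4*l + 1) - 4*(-6*l^2 + l + 2)^2)/(4*l^3 - l^2 - 4*l + 1)^3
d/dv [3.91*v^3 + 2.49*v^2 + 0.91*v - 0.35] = 11.73*v^2 + 4.98*v + 0.91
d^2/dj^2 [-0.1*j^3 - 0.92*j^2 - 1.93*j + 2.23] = -0.6*j - 1.84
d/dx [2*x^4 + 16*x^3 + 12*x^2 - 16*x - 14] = 8*x^3 + 48*x^2 + 24*x - 16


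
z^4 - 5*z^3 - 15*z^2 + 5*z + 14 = (z - 7)*(z - 1)*(z + 1)*(z + 2)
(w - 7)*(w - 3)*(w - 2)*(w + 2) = w^4 - 10*w^3 + 17*w^2 + 40*w - 84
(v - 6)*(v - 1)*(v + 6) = v^3 - v^2 - 36*v + 36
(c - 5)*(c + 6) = c^2 + c - 30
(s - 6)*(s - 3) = s^2 - 9*s + 18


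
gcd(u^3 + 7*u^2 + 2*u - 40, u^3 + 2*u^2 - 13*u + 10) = u^2 + 3*u - 10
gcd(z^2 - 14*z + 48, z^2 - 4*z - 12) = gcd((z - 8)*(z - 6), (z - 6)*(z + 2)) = z - 6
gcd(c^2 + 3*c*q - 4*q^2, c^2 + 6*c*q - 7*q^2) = -c + q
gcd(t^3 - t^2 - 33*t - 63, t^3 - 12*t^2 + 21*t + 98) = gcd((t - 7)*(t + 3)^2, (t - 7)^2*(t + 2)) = t - 7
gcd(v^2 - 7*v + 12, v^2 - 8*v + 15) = v - 3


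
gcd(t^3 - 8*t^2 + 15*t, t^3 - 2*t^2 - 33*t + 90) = t^2 - 8*t + 15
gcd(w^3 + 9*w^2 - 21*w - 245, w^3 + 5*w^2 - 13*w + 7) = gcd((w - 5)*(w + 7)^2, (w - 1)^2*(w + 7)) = w + 7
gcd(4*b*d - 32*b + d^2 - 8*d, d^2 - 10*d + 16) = d - 8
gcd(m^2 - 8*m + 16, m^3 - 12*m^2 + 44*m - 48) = m - 4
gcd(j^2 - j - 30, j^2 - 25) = j + 5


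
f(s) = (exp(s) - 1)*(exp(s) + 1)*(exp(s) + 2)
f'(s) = (exp(s) - 1)*(exp(s) + 1)*exp(s) + (exp(s) - 1)*(exp(s) + 2)*exp(s) + (exp(s) + 1)*(exp(s) + 2)*exp(s) = (3*exp(2*s) + 4*exp(s) - 1)*exp(s)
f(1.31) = 72.67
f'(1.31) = 203.96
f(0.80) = 16.70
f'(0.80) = 50.66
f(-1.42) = -2.11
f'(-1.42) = 0.03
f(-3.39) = -2.03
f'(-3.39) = -0.03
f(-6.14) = -2.00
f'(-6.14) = -0.00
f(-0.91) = -2.01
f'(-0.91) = 0.44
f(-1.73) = -2.11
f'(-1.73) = -0.03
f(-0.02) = -0.12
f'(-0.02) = 5.69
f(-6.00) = -2.00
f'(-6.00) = 0.00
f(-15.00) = -2.00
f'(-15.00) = 0.00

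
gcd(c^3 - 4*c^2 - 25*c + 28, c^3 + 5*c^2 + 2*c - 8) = c^2 + 3*c - 4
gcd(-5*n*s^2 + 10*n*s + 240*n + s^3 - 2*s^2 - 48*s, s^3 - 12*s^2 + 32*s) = s - 8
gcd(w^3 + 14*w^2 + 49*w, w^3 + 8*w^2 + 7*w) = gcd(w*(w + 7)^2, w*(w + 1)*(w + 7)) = w^2 + 7*w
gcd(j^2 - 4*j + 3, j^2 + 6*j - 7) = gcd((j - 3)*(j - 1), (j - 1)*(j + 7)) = j - 1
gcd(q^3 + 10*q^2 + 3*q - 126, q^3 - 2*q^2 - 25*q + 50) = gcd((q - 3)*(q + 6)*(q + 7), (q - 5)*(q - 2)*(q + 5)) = 1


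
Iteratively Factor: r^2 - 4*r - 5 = (r + 1)*(r - 5)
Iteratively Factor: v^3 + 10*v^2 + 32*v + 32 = (v + 2)*(v^2 + 8*v + 16) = (v + 2)*(v + 4)*(v + 4)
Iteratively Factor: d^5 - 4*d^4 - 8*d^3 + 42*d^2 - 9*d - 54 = (d - 2)*(d^4 - 2*d^3 - 12*d^2 + 18*d + 27) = (d - 3)*(d - 2)*(d^3 + d^2 - 9*d - 9) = (d - 3)*(d - 2)*(d + 3)*(d^2 - 2*d - 3) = (d - 3)^2*(d - 2)*(d + 3)*(d + 1)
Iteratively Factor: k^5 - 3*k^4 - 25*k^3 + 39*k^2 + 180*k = (k + 3)*(k^4 - 6*k^3 - 7*k^2 + 60*k) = (k - 4)*(k + 3)*(k^3 - 2*k^2 - 15*k) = (k - 4)*(k + 3)^2*(k^2 - 5*k) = (k - 5)*(k - 4)*(k + 3)^2*(k)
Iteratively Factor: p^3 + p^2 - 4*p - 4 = (p - 2)*(p^2 + 3*p + 2) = (p - 2)*(p + 1)*(p + 2)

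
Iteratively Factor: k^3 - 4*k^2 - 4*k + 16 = (k - 2)*(k^2 - 2*k - 8) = (k - 4)*(k - 2)*(k + 2)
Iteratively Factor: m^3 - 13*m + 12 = (m + 4)*(m^2 - 4*m + 3) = (m - 1)*(m + 4)*(m - 3)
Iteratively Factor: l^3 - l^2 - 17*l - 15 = (l + 1)*(l^2 - 2*l - 15) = (l - 5)*(l + 1)*(l + 3)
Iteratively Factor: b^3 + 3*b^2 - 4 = (b + 2)*(b^2 + b - 2) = (b + 2)^2*(b - 1)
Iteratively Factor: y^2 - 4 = (y + 2)*(y - 2)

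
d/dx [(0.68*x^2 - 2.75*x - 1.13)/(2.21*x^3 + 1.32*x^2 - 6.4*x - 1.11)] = (-1.5028*x^4 + 12.155*x^3 + 6.7699*x^2 + 1.4736*x - 4.1795)/(4.8841*x^6 + 5.8344*x^5 - 26.5456*x^4 - 21.8022*x^3 + 38.0296*x^2 + 14.208*x + 1.2321)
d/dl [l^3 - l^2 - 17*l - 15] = 3*l^2 - 2*l - 17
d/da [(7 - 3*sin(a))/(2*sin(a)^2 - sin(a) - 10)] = (6*sin(a)^2 - 28*sin(a) + 37)*cos(a)/(sin(a) + cos(2*a) + 9)^2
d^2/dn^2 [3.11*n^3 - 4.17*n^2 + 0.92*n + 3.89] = 18.66*n - 8.34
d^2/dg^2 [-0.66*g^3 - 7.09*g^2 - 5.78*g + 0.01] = -3.96*g - 14.18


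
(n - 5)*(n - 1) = n^2 - 6*n + 5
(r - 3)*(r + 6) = r^2 + 3*r - 18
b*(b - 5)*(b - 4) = b^3 - 9*b^2 + 20*b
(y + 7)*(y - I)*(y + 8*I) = y^3 + 7*y^2 + 7*I*y^2 + 8*y + 49*I*y + 56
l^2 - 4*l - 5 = (l - 5)*(l + 1)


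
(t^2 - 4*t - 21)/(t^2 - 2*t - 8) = (-t^2 + 4*t + 21)/(-t^2 + 2*t + 8)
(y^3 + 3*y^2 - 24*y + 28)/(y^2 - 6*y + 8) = (y^2 + 5*y - 14)/(y - 4)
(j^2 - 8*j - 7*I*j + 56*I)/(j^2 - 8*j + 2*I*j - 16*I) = (j - 7*I)/(j + 2*I)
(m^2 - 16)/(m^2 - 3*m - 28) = (m - 4)/(m - 7)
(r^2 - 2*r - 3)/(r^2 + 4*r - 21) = (r + 1)/(r + 7)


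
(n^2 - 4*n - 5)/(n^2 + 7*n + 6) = (n - 5)/(n + 6)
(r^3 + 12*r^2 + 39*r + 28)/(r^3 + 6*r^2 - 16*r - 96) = (r^2 + 8*r + 7)/(r^2 + 2*r - 24)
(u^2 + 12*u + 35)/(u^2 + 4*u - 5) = (u + 7)/(u - 1)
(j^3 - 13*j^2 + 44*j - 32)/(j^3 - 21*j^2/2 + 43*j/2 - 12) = 2*(j - 4)/(2*j - 3)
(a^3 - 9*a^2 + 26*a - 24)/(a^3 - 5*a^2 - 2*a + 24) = (a - 2)/(a + 2)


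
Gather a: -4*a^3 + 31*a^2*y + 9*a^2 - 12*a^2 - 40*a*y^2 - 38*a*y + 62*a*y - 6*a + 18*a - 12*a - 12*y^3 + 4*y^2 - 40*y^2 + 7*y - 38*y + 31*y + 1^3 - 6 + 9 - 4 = -4*a^3 + a^2*(31*y - 3) + a*(-40*y^2 + 24*y) - 12*y^3 - 36*y^2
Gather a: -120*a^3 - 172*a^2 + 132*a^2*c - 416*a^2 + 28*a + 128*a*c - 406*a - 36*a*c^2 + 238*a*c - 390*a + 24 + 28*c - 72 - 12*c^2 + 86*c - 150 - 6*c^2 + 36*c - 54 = -120*a^3 + a^2*(132*c - 588) + a*(-36*c^2 + 366*c - 768) - 18*c^2 + 150*c - 252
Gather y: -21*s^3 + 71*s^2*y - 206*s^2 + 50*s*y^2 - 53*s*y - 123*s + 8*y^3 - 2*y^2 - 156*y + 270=-21*s^3 - 206*s^2 - 123*s + 8*y^3 + y^2*(50*s - 2) + y*(71*s^2 - 53*s - 156) + 270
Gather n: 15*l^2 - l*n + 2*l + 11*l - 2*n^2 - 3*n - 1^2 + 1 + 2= 15*l^2 + 13*l - 2*n^2 + n*(-l - 3) + 2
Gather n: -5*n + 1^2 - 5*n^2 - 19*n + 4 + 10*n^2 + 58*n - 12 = 5*n^2 + 34*n - 7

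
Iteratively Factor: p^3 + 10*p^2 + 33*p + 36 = (p + 3)*(p^2 + 7*p + 12) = (p + 3)*(p + 4)*(p + 3)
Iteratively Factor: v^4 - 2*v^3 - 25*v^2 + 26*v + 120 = (v + 2)*(v^3 - 4*v^2 - 17*v + 60) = (v + 2)*(v + 4)*(v^2 - 8*v + 15) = (v - 5)*(v + 2)*(v + 4)*(v - 3)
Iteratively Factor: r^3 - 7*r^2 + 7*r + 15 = (r + 1)*(r^2 - 8*r + 15) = (r - 3)*(r + 1)*(r - 5)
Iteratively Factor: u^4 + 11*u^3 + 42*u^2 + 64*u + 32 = (u + 1)*(u^3 + 10*u^2 + 32*u + 32) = (u + 1)*(u + 4)*(u^2 + 6*u + 8) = (u + 1)*(u + 4)^2*(u + 2)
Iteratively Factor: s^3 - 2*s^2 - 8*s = (s)*(s^2 - 2*s - 8) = s*(s + 2)*(s - 4)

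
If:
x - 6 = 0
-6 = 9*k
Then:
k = -2/3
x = 6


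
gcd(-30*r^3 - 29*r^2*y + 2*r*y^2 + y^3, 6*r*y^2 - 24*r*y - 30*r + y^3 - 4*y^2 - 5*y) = 6*r + y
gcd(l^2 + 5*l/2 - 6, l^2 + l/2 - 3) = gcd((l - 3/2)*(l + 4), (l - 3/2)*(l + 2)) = l - 3/2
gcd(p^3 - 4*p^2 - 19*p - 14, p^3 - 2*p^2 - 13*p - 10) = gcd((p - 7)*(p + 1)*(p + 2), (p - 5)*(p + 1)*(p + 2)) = p^2 + 3*p + 2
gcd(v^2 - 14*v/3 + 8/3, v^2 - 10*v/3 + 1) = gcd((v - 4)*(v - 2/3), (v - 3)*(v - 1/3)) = 1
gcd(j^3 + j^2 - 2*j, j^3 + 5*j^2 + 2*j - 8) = j^2 + j - 2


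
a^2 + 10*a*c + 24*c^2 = (a + 4*c)*(a + 6*c)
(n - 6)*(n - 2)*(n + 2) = n^3 - 6*n^2 - 4*n + 24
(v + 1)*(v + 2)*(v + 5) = v^3 + 8*v^2 + 17*v + 10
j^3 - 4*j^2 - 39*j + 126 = (j - 7)*(j - 3)*(j + 6)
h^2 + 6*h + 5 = (h + 1)*(h + 5)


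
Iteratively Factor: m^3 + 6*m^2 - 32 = (m + 4)*(m^2 + 2*m - 8) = (m + 4)^2*(m - 2)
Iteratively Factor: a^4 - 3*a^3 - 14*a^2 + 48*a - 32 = (a - 1)*(a^3 - 2*a^2 - 16*a + 32) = (a - 4)*(a - 1)*(a^2 + 2*a - 8) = (a - 4)*(a - 2)*(a - 1)*(a + 4)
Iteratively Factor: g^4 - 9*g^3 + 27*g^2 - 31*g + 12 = (g - 3)*(g^3 - 6*g^2 + 9*g - 4) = (g - 3)*(g - 1)*(g^2 - 5*g + 4) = (g - 3)*(g - 1)^2*(g - 4)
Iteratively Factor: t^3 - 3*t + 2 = (t + 2)*(t^2 - 2*t + 1) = (t - 1)*(t + 2)*(t - 1)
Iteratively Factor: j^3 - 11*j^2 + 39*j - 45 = (j - 3)*(j^2 - 8*j + 15) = (j - 3)^2*(j - 5)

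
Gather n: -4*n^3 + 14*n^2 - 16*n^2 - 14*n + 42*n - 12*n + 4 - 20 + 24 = -4*n^3 - 2*n^2 + 16*n + 8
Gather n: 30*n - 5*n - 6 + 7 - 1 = 25*n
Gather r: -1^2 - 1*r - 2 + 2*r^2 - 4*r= 2*r^2 - 5*r - 3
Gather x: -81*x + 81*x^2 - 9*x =81*x^2 - 90*x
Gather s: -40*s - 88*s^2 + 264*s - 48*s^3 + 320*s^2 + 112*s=-48*s^3 + 232*s^2 + 336*s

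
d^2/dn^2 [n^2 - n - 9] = 2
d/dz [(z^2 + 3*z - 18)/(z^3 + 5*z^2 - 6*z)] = (-z^2 + 6*z - 3)/(z^2*(z^2 - 2*z + 1))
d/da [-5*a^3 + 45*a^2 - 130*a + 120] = -15*a^2 + 90*a - 130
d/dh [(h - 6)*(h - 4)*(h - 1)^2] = 4*h^3 - 36*h^2 + 90*h - 58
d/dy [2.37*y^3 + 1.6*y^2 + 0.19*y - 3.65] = 7.11*y^2 + 3.2*y + 0.19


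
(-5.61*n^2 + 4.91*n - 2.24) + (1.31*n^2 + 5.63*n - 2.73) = -4.3*n^2 + 10.54*n - 4.97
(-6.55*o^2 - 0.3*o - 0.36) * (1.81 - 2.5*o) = 16.375*o^3 - 11.1055*o^2 + 0.357*o - 0.6516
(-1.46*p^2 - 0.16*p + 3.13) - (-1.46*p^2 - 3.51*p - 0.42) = 3.35*p + 3.55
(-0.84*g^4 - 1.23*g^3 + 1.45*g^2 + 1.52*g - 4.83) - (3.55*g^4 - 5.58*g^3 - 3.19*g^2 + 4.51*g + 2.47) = -4.39*g^4 + 4.35*g^3 + 4.64*g^2 - 2.99*g - 7.3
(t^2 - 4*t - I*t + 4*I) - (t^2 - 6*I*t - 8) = -4*t + 5*I*t + 8 + 4*I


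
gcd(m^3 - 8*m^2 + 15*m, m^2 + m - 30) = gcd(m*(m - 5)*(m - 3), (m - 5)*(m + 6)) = m - 5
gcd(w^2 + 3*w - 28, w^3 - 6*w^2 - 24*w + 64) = 1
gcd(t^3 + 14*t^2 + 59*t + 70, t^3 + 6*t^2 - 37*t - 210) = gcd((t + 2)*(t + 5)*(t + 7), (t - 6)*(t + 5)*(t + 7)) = t^2 + 12*t + 35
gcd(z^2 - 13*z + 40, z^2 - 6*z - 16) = z - 8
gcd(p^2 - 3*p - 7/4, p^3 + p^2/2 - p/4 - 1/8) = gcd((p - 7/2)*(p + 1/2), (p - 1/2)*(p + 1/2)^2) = p + 1/2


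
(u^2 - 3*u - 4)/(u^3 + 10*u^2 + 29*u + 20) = (u - 4)/(u^2 + 9*u + 20)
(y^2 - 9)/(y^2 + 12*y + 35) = (y^2 - 9)/(y^2 + 12*y + 35)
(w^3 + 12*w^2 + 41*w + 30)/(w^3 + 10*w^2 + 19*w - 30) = (w + 1)/(w - 1)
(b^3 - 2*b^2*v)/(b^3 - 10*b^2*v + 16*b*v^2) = b/(b - 8*v)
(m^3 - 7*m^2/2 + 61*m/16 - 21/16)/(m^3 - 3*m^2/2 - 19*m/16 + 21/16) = (m - 1)/(m + 1)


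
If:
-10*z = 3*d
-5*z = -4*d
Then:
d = 0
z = 0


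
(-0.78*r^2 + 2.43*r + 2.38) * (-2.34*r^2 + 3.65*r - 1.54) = 1.8252*r^4 - 8.5332*r^3 + 4.5015*r^2 + 4.9448*r - 3.6652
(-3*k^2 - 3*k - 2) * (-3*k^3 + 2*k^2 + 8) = 9*k^5 + 3*k^4 - 28*k^2 - 24*k - 16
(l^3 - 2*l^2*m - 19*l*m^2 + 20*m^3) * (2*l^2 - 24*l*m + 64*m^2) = 2*l^5 - 28*l^4*m + 74*l^3*m^2 + 368*l^2*m^3 - 1696*l*m^4 + 1280*m^5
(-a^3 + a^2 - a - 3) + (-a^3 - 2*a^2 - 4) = -2*a^3 - a^2 - a - 7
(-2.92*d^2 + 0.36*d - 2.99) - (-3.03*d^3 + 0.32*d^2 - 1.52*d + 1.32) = 3.03*d^3 - 3.24*d^2 + 1.88*d - 4.31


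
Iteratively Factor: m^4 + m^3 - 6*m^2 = (m + 3)*(m^3 - 2*m^2) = m*(m + 3)*(m^2 - 2*m) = m*(m - 2)*(m + 3)*(m)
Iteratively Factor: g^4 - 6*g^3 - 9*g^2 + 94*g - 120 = (g - 2)*(g^3 - 4*g^2 - 17*g + 60) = (g - 5)*(g - 2)*(g^2 + g - 12) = (g - 5)*(g - 2)*(g + 4)*(g - 3)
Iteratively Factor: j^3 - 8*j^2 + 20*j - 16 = (j - 2)*(j^2 - 6*j + 8) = (j - 4)*(j - 2)*(j - 2)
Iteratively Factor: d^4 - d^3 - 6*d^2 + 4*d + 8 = (d - 2)*(d^3 + d^2 - 4*d - 4) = (d - 2)^2*(d^2 + 3*d + 2) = (d - 2)^2*(d + 1)*(d + 2)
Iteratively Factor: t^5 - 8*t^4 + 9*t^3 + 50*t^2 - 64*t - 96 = (t - 4)*(t^4 - 4*t^3 - 7*t^2 + 22*t + 24) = (t - 4)*(t - 3)*(t^3 - t^2 - 10*t - 8) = (t - 4)*(t - 3)*(t + 2)*(t^2 - 3*t - 4) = (t - 4)*(t - 3)*(t + 1)*(t + 2)*(t - 4)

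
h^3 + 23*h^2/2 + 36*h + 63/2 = (h + 3/2)*(h + 3)*(h + 7)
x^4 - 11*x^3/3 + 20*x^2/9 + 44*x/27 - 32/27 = (x - 8/3)*(x - 1)*(x - 2/3)*(x + 2/3)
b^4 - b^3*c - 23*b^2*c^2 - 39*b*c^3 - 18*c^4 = (b - 6*c)*(b + c)^2*(b + 3*c)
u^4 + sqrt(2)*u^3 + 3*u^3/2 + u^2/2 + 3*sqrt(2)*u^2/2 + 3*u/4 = u*(u + 3/2)*(u + sqrt(2)/2)^2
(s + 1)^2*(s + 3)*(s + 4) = s^4 + 9*s^3 + 27*s^2 + 31*s + 12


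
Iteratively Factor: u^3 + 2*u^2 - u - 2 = (u + 2)*(u^2 - 1) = (u + 1)*(u + 2)*(u - 1)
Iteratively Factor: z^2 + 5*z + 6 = (z + 3)*(z + 2)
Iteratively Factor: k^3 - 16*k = (k + 4)*(k^2 - 4*k) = k*(k + 4)*(k - 4)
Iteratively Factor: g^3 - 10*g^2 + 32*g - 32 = (g - 4)*(g^2 - 6*g + 8) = (g - 4)^2*(g - 2)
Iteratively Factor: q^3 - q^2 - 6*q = (q - 3)*(q^2 + 2*q) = (q - 3)*(q + 2)*(q)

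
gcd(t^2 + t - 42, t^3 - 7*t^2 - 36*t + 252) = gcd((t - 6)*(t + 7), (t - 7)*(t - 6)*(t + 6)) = t - 6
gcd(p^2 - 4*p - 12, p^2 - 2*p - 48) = 1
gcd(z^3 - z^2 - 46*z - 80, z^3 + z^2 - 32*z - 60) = z^2 + 7*z + 10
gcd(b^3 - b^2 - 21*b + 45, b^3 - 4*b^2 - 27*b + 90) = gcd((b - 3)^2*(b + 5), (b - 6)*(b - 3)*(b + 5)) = b^2 + 2*b - 15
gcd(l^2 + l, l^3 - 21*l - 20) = l + 1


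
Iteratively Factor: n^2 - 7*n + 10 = (n - 2)*(n - 5)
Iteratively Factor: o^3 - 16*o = (o + 4)*(o^2 - 4*o) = o*(o + 4)*(o - 4)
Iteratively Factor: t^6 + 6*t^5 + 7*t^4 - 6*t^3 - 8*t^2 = (t)*(t^5 + 6*t^4 + 7*t^3 - 6*t^2 - 8*t) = t*(t + 2)*(t^4 + 4*t^3 - t^2 - 4*t) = t^2*(t + 2)*(t^3 + 4*t^2 - t - 4) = t^2*(t - 1)*(t + 2)*(t^2 + 5*t + 4) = t^2*(t - 1)*(t + 2)*(t + 4)*(t + 1)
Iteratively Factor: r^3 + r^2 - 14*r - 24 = (r + 3)*(r^2 - 2*r - 8) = (r + 2)*(r + 3)*(r - 4)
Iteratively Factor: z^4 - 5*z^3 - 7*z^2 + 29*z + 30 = (z - 3)*(z^3 - 2*z^2 - 13*z - 10) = (z - 3)*(z + 2)*(z^2 - 4*z - 5) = (z - 3)*(z + 1)*(z + 2)*(z - 5)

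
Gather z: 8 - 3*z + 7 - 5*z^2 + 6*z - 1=-5*z^2 + 3*z + 14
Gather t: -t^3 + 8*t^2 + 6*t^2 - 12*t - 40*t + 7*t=-t^3 + 14*t^2 - 45*t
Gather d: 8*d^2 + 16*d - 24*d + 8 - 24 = 8*d^2 - 8*d - 16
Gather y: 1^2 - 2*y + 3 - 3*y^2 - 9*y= -3*y^2 - 11*y + 4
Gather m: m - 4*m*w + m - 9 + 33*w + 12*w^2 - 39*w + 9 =m*(2 - 4*w) + 12*w^2 - 6*w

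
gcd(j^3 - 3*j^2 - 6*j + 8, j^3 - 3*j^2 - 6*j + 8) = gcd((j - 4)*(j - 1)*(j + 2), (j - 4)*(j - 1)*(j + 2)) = j^3 - 3*j^2 - 6*j + 8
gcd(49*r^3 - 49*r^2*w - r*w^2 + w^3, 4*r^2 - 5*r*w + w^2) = r - w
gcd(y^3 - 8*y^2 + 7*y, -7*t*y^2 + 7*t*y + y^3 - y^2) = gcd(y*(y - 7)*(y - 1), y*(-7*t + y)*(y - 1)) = y^2 - y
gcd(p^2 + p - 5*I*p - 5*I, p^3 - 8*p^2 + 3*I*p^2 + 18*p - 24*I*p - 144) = 1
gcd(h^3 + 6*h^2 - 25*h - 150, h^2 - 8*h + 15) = h - 5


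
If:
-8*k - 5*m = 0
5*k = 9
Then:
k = 9/5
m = -72/25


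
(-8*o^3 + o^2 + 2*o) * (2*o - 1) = -16*o^4 + 10*o^3 + 3*o^2 - 2*o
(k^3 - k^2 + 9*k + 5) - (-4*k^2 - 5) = k^3 + 3*k^2 + 9*k + 10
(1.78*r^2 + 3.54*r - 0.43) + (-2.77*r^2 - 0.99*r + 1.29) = -0.99*r^2 + 2.55*r + 0.86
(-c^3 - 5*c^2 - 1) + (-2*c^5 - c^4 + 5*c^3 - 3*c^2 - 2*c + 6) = -2*c^5 - c^4 + 4*c^3 - 8*c^2 - 2*c + 5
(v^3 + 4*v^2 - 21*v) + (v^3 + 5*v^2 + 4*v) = 2*v^3 + 9*v^2 - 17*v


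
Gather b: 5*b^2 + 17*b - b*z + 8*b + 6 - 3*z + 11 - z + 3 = 5*b^2 + b*(25 - z) - 4*z + 20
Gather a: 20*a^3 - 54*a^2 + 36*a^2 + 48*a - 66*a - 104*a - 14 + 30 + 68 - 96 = 20*a^3 - 18*a^2 - 122*a - 12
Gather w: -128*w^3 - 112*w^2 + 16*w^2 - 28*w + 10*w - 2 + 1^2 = -128*w^3 - 96*w^2 - 18*w - 1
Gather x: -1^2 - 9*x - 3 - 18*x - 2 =-27*x - 6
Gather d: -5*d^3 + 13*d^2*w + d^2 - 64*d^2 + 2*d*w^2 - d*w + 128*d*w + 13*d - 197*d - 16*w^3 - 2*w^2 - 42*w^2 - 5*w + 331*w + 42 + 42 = -5*d^3 + d^2*(13*w - 63) + d*(2*w^2 + 127*w - 184) - 16*w^3 - 44*w^2 + 326*w + 84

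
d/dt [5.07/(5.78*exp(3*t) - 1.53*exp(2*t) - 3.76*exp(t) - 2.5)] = (-87.9138*exp(2*t) + 15.5142*exp(t) + 19.0632)*exp(t)/(-5.78*exp(3*t) + 1.53*exp(2*t) + 3.76*exp(t) + 2.5)^2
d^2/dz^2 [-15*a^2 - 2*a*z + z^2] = 2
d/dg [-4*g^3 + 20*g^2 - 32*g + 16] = -12*g^2 + 40*g - 32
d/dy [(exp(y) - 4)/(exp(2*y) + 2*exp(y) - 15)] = (-2*(exp(y) - 4)*(exp(y) + 1) + exp(2*y) + 2*exp(y) - 15)*exp(y)/(exp(2*y) + 2*exp(y) - 15)^2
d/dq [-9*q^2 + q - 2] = 1 - 18*q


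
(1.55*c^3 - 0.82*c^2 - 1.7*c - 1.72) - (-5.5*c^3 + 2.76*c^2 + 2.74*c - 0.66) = 7.05*c^3 - 3.58*c^2 - 4.44*c - 1.06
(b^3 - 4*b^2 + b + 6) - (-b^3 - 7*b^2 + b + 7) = 2*b^3 + 3*b^2 - 1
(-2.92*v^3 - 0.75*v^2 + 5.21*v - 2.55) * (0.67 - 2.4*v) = 7.008*v^4 - 0.1564*v^3 - 13.0065*v^2 + 9.6107*v - 1.7085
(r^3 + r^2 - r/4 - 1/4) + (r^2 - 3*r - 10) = r^3 + 2*r^2 - 13*r/4 - 41/4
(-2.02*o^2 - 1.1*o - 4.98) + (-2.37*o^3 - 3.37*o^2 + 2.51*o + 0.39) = -2.37*o^3 - 5.39*o^2 + 1.41*o - 4.59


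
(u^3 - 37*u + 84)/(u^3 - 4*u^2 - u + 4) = (u^2 + 4*u - 21)/(u^2 - 1)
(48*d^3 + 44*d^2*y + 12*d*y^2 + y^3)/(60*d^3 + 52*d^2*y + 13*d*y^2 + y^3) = (4*d + y)/(5*d + y)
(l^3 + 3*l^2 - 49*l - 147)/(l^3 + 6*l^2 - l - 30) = (l^2 - 49)/(l^2 + 3*l - 10)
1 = 1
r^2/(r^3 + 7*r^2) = 1/(r + 7)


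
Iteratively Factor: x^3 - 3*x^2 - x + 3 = (x - 3)*(x^2 - 1) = (x - 3)*(x + 1)*(x - 1)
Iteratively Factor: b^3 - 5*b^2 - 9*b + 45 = (b + 3)*(b^2 - 8*b + 15) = (b - 5)*(b + 3)*(b - 3)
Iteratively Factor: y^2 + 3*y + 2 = (y + 2)*(y + 1)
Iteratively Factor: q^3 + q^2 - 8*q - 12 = (q + 2)*(q^2 - q - 6) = (q - 3)*(q + 2)*(q + 2)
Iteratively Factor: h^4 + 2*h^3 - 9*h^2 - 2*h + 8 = (h - 1)*(h^3 + 3*h^2 - 6*h - 8) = (h - 2)*(h - 1)*(h^2 + 5*h + 4) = (h - 2)*(h - 1)*(h + 1)*(h + 4)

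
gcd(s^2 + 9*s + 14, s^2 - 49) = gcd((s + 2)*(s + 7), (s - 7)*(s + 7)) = s + 7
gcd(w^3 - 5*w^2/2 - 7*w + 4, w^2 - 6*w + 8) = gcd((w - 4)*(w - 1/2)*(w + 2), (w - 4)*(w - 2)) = w - 4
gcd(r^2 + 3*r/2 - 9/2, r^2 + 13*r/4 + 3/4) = r + 3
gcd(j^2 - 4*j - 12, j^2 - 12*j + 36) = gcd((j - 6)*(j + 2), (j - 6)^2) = j - 6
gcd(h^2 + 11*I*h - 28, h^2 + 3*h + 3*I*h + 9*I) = 1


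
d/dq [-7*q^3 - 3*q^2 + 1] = 3*q*(-7*q - 2)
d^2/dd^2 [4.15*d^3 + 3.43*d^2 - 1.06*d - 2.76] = 24.9*d + 6.86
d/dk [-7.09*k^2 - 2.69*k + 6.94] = -14.18*k - 2.69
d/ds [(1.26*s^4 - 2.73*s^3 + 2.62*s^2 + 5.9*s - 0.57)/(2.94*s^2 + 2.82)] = (7.4088*s^5 - 8.0262*s^4 + 14.2128*s^3 - 40.4418*s^2 + 18.1284*s + 16.638)/(8.6436*s^4 + 16.5816*s^2 + 7.9524)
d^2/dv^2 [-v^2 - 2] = -2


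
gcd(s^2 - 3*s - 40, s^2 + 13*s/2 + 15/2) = s + 5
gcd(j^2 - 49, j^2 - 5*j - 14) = j - 7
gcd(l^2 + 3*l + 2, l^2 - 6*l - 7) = l + 1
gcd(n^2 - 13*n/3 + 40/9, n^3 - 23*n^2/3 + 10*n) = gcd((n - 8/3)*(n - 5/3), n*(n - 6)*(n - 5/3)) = n - 5/3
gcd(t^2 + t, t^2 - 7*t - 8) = t + 1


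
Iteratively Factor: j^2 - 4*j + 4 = (j - 2)*(j - 2)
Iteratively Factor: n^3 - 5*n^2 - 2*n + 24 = (n - 3)*(n^2 - 2*n - 8) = (n - 3)*(n + 2)*(n - 4)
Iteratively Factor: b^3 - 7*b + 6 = (b - 1)*(b^2 + b - 6) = (b - 2)*(b - 1)*(b + 3)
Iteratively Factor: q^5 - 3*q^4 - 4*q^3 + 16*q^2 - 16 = (q - 2)*(q^4 - q^3 - 6*q^2 + 4*q + 8) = (q - 2)*(q + 2)*(q^3 - 3*q^2 + 4) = (q - 2)*(q + 1)*(q + 2)*(q^2 - 4*q + 4) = (q - 2)^2*(q + 1)*(q + 2)*(q - 2)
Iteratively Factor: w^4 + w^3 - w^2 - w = (w)*(w^3 + w^2 - w - 1) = w*(w - 1)*(w^2 + 2*w + 1) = w*(w - 1)*(w + 1)*(w + 1)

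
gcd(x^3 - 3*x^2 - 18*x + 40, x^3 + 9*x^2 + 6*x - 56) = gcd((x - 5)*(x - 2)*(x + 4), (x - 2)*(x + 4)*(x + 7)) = x^2 + 2*x - 8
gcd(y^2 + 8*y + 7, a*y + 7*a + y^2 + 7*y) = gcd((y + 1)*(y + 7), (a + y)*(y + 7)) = y + 7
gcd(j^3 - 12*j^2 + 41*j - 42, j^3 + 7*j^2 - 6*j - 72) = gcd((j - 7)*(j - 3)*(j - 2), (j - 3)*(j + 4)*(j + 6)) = j - 3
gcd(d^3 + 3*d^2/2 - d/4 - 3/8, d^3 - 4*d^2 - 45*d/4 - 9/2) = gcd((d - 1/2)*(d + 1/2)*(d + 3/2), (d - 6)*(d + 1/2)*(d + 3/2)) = d^2 + 2*d + 3/4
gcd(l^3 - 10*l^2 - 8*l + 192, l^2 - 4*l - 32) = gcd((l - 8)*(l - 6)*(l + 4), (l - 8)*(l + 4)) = l^2 - 4*l - 32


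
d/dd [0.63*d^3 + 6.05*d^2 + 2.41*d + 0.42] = 1.89*d^2 + 12.1*d + 2.41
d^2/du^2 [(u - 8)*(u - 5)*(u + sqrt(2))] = 6*u - 26 + 2*sqrt(2)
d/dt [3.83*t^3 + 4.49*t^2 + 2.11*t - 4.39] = 11.49*t^2 + 8.98*t + 2.11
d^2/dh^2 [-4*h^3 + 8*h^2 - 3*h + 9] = 16 - 24*h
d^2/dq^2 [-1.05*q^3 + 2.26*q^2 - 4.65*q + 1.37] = 4.52 - 6.3*q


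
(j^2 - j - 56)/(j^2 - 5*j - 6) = (-j^2 + j + 56)/(-j^2 + 5*j + 6)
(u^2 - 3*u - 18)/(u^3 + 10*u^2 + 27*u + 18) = (u - 6)/(u^2 + 7*u + 6)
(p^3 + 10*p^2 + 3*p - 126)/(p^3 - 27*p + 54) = (p + 7)/(p - 3)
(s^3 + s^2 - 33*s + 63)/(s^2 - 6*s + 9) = s + 7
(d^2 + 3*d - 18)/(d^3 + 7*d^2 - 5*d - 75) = (d + 6)/(d^2 + 10*d + 25)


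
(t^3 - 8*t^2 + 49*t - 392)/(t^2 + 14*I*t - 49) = (t^2 - t*(8 + 7*I) + 56*I)/(t + 7*I)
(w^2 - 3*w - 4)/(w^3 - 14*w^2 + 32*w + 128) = (w^2 - 3*w - 4)/(w^3 - 14*w^2 + 32*w + 128)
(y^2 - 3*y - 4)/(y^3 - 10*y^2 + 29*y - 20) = (y + 1)/(y^2 - 6*y + 5)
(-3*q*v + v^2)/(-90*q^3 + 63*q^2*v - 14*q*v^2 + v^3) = v/(30*q^2 - 11*q*v + v^2)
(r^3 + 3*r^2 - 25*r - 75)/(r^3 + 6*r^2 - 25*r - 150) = (r + 3)/(r + 6)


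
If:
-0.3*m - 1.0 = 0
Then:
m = -3.33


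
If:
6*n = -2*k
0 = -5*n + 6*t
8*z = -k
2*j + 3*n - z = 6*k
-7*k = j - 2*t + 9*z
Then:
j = 0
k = 0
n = 0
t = 0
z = 0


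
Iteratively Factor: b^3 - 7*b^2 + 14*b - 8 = (b - 1)*(b^2 - 6*b + 8) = (b - 4)*(b - 1)*(b - 2)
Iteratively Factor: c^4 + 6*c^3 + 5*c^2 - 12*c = (c + 3)*(c^3 + 3*c^2 - 4*c) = (c - 1)*(c + 3)*(c^2 + 4*c) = c*(c - 1)*(c + 3)*(c + 4)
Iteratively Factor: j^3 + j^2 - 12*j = (j - 3)*(j^2 + 4*j) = j*(j - 3)*(j + 4)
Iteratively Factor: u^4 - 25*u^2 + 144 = (u - 3)*(u^3 + 3*u^2 - 16*u - 48) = (u - 3)*(u + 3)*(u^2 - 16) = (u - 4)*(u - 3)*(u + 3)*(u + 4)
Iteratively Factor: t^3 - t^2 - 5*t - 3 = (t + 1)*(t^2 - 2*t - 3) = (t + 1)^2*(t - 3)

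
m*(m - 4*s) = m^2 - 4*m*s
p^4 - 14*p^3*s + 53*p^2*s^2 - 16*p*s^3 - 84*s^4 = (p - 7*s)*(p - 6*s)*(p - 2*s)*(p + s)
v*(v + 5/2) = v^2 + 5*v/2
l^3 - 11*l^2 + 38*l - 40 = (l - 5)*(l - 4)*(l - 2)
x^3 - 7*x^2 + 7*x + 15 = (x - 5)*(x - 3)*(x + 1)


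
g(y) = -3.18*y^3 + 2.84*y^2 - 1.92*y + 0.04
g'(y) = -9.54*y^2 + 5.68*y - 1.92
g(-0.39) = 1.41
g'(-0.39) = -5.59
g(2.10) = -20.92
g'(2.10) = -32.06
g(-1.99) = 40.17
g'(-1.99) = -51.00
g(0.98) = -2.11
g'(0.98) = -5.52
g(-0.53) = 2.33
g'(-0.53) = -7.61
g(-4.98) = 472.78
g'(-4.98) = -266.80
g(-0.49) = 2.04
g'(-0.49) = -6.99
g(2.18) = -23.59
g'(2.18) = -34.88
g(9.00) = -2105.42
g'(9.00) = -723.54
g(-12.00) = 5927.08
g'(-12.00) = -1443.84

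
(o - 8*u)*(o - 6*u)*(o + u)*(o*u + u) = o^4*u - 13*o^3*u^2 + o^3*u + 34*o^2*u^3 - 13*o^2*u^2 + 48*o*u^4 + 34*o*u^3 + 48*u^4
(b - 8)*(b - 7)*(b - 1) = b^3 - 16*b^2 + 71*b - 56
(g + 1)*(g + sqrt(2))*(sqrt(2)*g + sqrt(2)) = sqrt(2)*g^3 + 2*g^2 + 2*sqrt(2)*g^2 + sqrt(2)*g + 4*g + 2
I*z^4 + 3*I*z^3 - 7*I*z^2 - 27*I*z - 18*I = (z - 3)*(z + 2)*(z + 3)*(I*z + I)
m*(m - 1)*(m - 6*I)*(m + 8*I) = m^4 - m^3 + 2*I*m^3 + 48*m^2 - 2*I*m^2 - 48*m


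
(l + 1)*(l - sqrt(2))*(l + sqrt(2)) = l^3 + l^2 - 2*l - 2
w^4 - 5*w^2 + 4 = (w - 2)*(w - 1)*(w + 1)*(w + 2)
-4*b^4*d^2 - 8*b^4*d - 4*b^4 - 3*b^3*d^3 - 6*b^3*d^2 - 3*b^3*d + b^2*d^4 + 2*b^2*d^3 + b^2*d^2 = (-4*b + d)*(b + d)*(b*d + b)^2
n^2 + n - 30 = (n - 5)*(n + 6)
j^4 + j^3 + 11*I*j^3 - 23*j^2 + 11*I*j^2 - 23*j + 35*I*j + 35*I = (j + 1)*(j - I)*(j + 5*I)*(j + 7*I)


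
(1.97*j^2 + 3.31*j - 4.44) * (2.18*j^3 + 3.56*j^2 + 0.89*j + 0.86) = 4.2946*j^5 + 14.229*j^4 + 3.8577*j^3 - 11.1663*j^2 - 1.105*j - 3.8184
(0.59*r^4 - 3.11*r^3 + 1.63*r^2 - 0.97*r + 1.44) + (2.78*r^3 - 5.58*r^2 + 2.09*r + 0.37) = 0.59*r^4 - 0.33*r^3 - 3.95*r^2 + 1.12*r + 1.81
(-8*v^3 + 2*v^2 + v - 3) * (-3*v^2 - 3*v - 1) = 24*v^5 + 18*v^4 - v^3 + 4*v^2 + 8*v + 3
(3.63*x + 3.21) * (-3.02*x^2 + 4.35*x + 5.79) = -10.9626*x^3 + 6.0963*x^2 + 34.9812*x + 18.5859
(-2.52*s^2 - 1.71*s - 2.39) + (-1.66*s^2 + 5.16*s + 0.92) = -4.18*s^2 + 3.45*s - 1.47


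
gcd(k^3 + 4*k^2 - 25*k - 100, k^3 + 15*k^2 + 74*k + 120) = k^2 + 9*k + 20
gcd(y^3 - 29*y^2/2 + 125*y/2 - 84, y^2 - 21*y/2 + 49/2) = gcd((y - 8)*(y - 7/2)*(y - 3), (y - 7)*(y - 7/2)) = y - 7/2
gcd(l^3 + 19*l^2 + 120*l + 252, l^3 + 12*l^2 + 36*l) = l^2 + 12*l + 36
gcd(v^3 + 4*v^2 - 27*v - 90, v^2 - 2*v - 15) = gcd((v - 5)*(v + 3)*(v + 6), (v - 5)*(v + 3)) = v^2 - 2*v - 15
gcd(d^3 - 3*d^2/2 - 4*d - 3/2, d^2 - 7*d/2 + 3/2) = d - 3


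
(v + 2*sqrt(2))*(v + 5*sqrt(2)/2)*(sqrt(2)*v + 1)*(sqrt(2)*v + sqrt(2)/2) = 2*v^4 + v^3 + 10*sqrt(2)*v^3 + 5*sqrt(2)*v^2 + 29*v^2 + 10*sqrt(2)*v + 29*v/2 + 5*sqrt(2)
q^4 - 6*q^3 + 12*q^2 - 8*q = q*(q - 2)^3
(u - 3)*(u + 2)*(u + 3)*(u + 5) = u^4 + 7*u^3 + u^2 - 63*u - 90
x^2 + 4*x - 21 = (x - 3)*(x + 7)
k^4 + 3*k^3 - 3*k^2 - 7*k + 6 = (k - 1)^2*(k + 2)*(k + 3)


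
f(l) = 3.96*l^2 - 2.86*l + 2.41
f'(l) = 7.92*l - 2.86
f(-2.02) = 24.35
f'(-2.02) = -18.86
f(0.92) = 3.13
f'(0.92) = 4.43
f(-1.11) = 10.46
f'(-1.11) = -11.65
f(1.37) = 5.92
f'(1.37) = 7.99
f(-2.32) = 30.36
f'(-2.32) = -21.23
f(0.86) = 2.88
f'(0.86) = 3.95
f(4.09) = 56.96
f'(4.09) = 29.53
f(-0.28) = 3.52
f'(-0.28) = -5.08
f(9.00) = 297.43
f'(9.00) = 68.42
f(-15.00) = 936.31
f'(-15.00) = -121.66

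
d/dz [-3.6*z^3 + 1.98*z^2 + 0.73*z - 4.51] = -10.8*z^2 + 3.96*z + 0.73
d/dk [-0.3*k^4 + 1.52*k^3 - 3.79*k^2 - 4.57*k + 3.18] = -1.2*k^3 + 4.56*k^2 - 7.58*k - 4.57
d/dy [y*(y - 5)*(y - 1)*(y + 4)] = 4*y^3 - 6*y^2 - 38*y + 20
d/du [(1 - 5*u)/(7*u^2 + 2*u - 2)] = (35*u^2 - 14*u + 8)/(49*u^4 + 28*u^3 - 24*u^2 - 8*u + 4)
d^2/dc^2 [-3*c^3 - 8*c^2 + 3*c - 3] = -18*c - 16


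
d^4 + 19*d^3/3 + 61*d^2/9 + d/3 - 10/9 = (d - 1/3)*(d + 2/3)*(d + 1)*(d + 5)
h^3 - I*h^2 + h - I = (h - I)^2*(h + I)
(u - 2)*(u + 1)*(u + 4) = u^3 + 3*u^2 - 6*u - 8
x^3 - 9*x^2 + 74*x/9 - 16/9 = (x - 8)*(x - 2/3)*(x - 1/3)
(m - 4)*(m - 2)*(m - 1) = m^3 - 7*m^2 + 14*m - 8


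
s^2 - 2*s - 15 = (s - 5)*(s + 3)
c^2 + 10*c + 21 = (c + 3)*(c + 7)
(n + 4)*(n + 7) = n^2 + 11*n + 28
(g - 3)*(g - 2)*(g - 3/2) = g^3 - 13*g^2/2 + 27*g/2 - 9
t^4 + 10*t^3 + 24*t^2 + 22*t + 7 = (t + 1)^3*(t + 7)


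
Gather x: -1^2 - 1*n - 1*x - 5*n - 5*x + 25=-6*n - 6*x + 24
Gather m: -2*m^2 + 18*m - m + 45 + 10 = -2*m^2 + 17*m + 55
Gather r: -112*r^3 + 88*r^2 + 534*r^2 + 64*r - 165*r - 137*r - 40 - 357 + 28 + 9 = -112*r^3 + 622*r^2 - 238*r - 360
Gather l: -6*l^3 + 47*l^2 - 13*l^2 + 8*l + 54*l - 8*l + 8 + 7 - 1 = -6*l^3 + 34*l^2 + 54*l + 14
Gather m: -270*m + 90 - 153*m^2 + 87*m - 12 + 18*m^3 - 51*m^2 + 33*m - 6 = 18*m^3 - 204*m^2 - 150*m + 72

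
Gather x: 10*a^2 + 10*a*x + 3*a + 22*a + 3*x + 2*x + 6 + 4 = 10*a^2 + 25*a + x*(10*a + 5) + 10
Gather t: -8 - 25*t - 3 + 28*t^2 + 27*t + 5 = 28*t^2 + 2*t - 6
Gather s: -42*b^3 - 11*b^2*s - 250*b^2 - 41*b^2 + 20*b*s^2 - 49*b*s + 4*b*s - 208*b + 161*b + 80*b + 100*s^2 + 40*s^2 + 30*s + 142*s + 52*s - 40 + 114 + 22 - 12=-42*b^3 - 291*b^2 + 33*b + s^2*(20*b + 140) + s*(-11*b^2 - 45*b + 224) + 84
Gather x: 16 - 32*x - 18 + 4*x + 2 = -28*x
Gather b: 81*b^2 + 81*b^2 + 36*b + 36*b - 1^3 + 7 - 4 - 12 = 162*b^2 + 72*b - 10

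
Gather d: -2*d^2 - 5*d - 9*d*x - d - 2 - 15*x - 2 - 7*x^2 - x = -2*d^2 + d*(-9*x - 6) - 7*x^2 - 16*x - 4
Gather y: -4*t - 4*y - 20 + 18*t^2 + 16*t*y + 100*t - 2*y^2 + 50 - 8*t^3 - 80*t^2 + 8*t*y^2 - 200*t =-8*t^3 - 62*t^2 - 104*t + y^2*(8*t - 2) + y*(16*t - 4) + 30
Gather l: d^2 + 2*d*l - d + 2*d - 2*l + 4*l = d^2 + d + l*(2*d + 2)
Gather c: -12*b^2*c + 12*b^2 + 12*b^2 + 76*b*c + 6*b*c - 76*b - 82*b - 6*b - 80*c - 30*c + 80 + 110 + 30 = 24*b^2 - 164*b + c*(-12*b^2 + 82*b - 110) + 220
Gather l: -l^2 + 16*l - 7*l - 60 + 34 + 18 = -l^2 + 9*l - 8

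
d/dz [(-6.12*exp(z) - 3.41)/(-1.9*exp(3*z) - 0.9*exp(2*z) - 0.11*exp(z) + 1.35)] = (-(6.12*exp(z) + 3.41)*(5.7*exp(2*z) + 1.8*exp(z) + 0.11) + 11.628*exp(3*z) + 5.508*exp(2*z) + 0.6732*exp(z) - 8.262)*exp(z)/(1.9*exp(3*z) + 0.9*exp(2*z) + 0.11*exp(z) - 1.35)^2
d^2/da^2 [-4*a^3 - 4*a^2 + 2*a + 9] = -24*a - 8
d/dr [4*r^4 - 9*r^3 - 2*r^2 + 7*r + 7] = 16*r^3 - 27*r^2 - 4*r + 7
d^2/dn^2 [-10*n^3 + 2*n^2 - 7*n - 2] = 4 - 60*n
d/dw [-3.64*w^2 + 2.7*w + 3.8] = 2.7 - 7.28*w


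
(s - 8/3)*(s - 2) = s^2 - 14*s/3 + 16/3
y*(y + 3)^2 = y^3 + 6*y^2 + 9*y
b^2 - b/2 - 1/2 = (b - 1)*(b + 1/2)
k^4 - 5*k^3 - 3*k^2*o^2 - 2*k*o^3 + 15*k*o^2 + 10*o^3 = (k - 5)*(k - 2*o)*(k + o)^2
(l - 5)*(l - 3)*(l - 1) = l^3 - 9*l^2 + 23*l - 15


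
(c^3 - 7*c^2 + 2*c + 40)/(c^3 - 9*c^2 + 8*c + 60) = (c - 4)/(c - 6)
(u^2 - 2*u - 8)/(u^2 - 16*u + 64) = (u^2 - 2*u - 8)/(u^2 - 16*u + 64)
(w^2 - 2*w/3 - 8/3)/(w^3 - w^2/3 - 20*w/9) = 3*(w - 2)/(w*(3*w - 5))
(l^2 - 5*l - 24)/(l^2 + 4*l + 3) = (l - 8)/(l + 1)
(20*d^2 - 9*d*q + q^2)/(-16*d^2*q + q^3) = (-5*d + q)/(q*(4*d + q))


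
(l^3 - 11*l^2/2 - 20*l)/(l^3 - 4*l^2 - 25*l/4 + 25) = 2*l*(l - 8)/(2*l^2 - 13*l + 20)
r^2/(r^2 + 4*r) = r/(r + 4)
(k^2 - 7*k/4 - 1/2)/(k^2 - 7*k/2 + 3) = (4*k + 1)/(2*(2*k - 3))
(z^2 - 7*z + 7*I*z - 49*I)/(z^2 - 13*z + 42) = (z + 7*I)/(z - 6)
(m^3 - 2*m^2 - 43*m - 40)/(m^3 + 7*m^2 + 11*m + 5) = (m - 8)/(m + 1)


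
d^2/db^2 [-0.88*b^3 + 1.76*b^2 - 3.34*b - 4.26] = 3.52 - 5.28*b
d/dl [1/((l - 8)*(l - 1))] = (9 - 2*l)/(l^4 - 18*l^3 + 97*l^2 - 144*l + 64)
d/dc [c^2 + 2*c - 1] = 2*c + 2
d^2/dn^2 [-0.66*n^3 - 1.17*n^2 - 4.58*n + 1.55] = -3.96*n - 2.34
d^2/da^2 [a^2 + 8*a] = 2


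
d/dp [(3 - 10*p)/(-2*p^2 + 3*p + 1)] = (-20*p^2 + 12*p - 19)/(4*p^4 - 12*p^3 + 5*p^2 + 6*p + 1)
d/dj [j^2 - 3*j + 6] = 2*j - 3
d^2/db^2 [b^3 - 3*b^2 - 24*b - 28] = 6*b - 6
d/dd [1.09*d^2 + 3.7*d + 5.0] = 2.18*d + 3.7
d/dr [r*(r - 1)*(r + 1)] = 3*r^2 - 1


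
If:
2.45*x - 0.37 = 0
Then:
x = 0.15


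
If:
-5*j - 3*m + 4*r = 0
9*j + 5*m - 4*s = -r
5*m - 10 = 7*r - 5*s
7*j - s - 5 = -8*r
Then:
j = -175/1306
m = 1985/1306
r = 635/653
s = 2405/1306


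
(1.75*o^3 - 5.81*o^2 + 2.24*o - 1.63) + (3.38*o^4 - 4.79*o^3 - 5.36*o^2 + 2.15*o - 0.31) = 3.38*o^4 - 3.04*o^3 - 11.17*o^2 + 4.39*o - 1.94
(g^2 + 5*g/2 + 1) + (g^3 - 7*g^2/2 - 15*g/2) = g^3 - 5*g^2/2 - 5*g + 1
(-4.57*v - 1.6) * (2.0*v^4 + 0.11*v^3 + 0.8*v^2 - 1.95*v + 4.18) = -9.14*v^5 - 3.7027*v^4 - 3.832*v^3 + 7.6315*v^2 - 15.9826*v - 6.688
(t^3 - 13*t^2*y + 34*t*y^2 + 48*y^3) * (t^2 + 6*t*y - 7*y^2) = t^5 - 7*t^4*y - 51*t^3*y^2 + 343*t^2*y^3 + 50*t*y^4 - 336*y^5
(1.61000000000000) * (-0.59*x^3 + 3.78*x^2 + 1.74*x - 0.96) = -0.9499*x^3 + 6.0858*x^2 + 2.8014*x - 1.5456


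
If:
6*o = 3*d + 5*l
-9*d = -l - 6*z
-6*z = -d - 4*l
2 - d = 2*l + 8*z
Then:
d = 30/211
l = 48/211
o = 55/211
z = 37/211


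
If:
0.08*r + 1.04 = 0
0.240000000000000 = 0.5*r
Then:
No Solution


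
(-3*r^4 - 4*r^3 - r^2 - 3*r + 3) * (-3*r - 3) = 9*r^5 + 21*r^4 + 15*r^3 + 12*r^2 - 9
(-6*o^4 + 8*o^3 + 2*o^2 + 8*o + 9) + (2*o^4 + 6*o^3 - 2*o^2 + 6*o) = -4*o^4 + 14*o^3 + 14*o + 9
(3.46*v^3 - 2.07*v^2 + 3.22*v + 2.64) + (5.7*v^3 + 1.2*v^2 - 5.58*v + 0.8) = 9.16*v^3 - 0.87*v^2 - 2.36*v + 3.44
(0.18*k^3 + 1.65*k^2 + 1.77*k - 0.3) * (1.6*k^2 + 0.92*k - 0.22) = 0.288*k^5 + 2.8056*k^4 + 4.3104*k^3 + 0.7854*k^2 - 0.6654*k + 0.066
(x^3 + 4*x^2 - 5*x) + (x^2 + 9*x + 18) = x^3 + 5*x^2 + 4*x + 18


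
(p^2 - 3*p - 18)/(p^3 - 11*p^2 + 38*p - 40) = (p^2 - 3*p - 18)/(p^3 - 11*p^2 + 38*p - 40)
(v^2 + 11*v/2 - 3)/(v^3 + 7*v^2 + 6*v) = (v - 1/2)/(v*(v + 1))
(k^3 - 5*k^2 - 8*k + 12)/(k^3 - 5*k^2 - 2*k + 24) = (k^2 - 7*k + 6)/(k^2 - 7*k + 12)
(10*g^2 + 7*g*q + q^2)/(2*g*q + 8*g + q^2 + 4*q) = (5*g + q)/(q + 4)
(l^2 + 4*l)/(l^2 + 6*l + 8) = l/(l + 2)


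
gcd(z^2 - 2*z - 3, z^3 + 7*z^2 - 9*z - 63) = z - 3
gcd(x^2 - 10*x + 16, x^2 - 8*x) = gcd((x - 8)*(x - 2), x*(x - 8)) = x - 8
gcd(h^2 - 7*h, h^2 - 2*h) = h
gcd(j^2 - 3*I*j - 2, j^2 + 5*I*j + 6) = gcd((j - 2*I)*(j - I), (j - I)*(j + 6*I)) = j - I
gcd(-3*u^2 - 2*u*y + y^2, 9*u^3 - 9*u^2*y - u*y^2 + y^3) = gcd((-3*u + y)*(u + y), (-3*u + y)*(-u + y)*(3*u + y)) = -3*u + y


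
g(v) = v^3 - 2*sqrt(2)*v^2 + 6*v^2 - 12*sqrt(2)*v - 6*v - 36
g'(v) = 3*v^2 - 4*sqrt(2)*v + 12*v - 12*sqrt(2) - 6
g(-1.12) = -7.70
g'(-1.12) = -26.31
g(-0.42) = -25.87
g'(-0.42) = -25.11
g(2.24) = -60.30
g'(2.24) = 6.29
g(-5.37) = 23.96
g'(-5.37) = 29.48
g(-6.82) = -49.04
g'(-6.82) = 73.31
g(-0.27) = -29.59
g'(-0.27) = -24.46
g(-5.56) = 17.88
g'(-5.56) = 34.50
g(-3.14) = 36.44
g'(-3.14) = -13.31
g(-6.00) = 0.00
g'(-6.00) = 46.97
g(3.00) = -49.37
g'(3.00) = 23.06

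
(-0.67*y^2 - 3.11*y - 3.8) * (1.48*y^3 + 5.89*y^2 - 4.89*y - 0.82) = -0.9916*y^5 - 8.5491*y^4 - 20.6656*y^3 - 6.6247*y^2 + 21.1322*y + 3.116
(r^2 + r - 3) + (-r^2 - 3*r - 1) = -2*r - 4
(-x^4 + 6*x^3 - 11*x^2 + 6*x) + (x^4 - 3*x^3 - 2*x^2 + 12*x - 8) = 3*x^3 - 13*x^2 + 18*x - 8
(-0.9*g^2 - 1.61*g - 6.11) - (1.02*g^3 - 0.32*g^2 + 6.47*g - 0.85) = -1.02*g^3 - 0.58*g^2 - 8.08*g - 5.26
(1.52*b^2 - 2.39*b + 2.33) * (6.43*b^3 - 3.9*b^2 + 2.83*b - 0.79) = 9.7736*b^5 - 21.2957*b^4 + 28.6045*b^3 - 17.0515*b^2 + 8.482*b - 1.8407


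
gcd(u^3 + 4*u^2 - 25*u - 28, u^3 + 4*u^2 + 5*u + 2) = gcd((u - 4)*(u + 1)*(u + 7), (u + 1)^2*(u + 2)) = u + 1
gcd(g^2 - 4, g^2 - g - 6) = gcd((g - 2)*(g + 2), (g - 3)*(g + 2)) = g + 2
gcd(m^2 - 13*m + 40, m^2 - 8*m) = m - 8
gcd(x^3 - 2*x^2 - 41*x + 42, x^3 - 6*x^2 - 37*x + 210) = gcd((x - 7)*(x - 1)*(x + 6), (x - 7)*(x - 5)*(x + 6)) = x^2 - x - 42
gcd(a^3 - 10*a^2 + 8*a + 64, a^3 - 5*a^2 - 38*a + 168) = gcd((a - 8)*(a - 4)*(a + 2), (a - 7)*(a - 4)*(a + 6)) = a - 4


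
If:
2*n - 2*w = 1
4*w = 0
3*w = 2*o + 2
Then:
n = 1/2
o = -1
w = 0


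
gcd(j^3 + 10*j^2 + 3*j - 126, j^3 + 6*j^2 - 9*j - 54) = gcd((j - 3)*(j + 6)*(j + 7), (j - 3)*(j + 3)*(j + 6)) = j^2 + 3*j - 18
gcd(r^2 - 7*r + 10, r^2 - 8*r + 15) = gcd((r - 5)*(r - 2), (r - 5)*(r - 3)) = r - 5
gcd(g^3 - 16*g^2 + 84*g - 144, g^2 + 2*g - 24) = g - 4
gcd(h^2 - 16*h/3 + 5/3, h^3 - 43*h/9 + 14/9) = h - 1/3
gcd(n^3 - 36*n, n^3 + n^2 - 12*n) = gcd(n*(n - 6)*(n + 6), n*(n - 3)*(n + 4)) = n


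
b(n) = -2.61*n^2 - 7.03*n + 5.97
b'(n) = -5.22*n - 7.03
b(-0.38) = 8.26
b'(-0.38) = -5.05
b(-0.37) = 8.21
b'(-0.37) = -5.10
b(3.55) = -51.88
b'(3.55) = -25.56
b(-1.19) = 10.64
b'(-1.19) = -0.82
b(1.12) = -5.18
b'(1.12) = -12.88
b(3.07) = -40.21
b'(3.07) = -23.06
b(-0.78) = 9.87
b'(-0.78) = -2.96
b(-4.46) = -14.59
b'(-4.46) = 16.25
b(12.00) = -454.23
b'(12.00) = -69.67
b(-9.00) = -142.17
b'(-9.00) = 39.95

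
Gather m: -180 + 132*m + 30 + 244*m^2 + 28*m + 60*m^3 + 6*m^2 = 60*m^3 + 250*m^2 + 160*m - 150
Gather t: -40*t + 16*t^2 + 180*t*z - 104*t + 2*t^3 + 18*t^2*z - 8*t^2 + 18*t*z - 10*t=2*t^3 + t^2*(18*z + 8) + t*(198*z - 154)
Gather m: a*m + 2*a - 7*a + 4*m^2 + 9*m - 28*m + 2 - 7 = -5*a + 4*m^2 + m*(a - 19) - 5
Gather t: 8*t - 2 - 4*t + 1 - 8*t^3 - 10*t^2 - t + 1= -8*t^3 - 10*t^2 + 3*t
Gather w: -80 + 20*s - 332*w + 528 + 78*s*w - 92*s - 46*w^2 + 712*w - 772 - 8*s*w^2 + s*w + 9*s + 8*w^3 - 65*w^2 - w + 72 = -63*s + 8*w^3 + w^2*(-8*s - 111) + w*(79*s + 379) - 252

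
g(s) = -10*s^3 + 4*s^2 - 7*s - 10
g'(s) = -30*s^2 + 8*s - 7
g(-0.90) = 6.83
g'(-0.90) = -38.50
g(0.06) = -10.41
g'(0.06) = -6.63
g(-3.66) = 559.48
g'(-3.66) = -438.15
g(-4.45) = 981.57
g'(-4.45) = -636.68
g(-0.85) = 4.98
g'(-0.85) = -35.48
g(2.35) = -134.14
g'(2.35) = -153.88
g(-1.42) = 36.64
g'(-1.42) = -78.85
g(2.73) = -202.76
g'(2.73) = -208.75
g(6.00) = -2068.00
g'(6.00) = -1039.00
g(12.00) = -16798.00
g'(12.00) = -4231.00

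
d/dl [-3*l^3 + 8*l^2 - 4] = l*(16 - 9*l)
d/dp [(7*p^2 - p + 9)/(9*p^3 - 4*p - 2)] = ((1 - 14*p)*(-9*p^3 + 4*p + 2) - (27*p^2 - 4)*(7*p^2 - p + 9))/(-9*p^3 + 4*p + 2)^2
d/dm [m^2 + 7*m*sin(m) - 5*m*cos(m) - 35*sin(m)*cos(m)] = 5*m*sin(m) + 7*m*cos(m) + 2*m + 7*sin(m) - 5*cos(m) - 35*cos(2*m)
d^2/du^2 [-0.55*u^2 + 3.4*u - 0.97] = -1.10000000000000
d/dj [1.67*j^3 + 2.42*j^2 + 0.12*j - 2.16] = 5.01*j^2 + 4.84*j + 0.12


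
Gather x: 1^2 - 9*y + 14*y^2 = 14*y^2 - 9*y + 1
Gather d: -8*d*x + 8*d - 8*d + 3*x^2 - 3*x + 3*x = -8*d*x + 3*x^2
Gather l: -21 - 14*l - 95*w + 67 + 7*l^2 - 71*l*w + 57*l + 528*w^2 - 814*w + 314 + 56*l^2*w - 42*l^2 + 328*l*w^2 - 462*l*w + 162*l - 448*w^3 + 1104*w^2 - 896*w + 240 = l^2*(56*w - 35) + l*(328*w^2 - 533*w + 205) - 448*w^3 + 1632*w^2 - 1805*w + 600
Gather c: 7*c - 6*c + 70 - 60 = c + 10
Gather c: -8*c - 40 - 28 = -8*c - 68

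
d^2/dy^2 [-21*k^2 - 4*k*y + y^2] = 2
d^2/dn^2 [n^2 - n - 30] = 2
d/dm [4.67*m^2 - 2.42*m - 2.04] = 9.34*m - 2.42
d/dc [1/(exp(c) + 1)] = -1/(4*cosh(c/2)^2)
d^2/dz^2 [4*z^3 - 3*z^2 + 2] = 24*z - 6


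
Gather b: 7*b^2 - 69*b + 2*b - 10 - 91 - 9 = 7*b^2 - 67*b - 110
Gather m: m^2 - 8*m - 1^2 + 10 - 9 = m^2 - 8*m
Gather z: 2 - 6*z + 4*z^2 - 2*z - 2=4*z^2 - 8*z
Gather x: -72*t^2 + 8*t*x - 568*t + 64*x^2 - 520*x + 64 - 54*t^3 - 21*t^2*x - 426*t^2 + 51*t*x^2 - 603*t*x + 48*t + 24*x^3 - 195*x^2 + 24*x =-54*t^3 - 498*t^2 - 520*t + 24*x^3 + x^2*(51*t - 131) + x*(-21*t^2 - 595*t - 496) + 64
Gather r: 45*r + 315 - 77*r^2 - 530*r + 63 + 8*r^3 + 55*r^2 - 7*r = 8*r^3 - 22*r^2 - 492*r + 378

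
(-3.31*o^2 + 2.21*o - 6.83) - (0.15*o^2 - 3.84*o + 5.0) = -3.46*o^2 + 6.05*o - 11.83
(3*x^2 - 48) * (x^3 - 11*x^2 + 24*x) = 3*x^5 - 33*x^4 + 24*x^3 + 528*x^2 - 1152*x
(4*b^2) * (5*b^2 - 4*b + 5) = 20*b^4 - 16*b^3 + 20*b^2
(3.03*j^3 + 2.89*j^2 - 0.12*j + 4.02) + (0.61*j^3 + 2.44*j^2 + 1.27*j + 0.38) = 3.64*j^3 + 5.33*j^2 + 1.15*j + 4.4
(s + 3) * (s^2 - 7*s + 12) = s^3 - 4*s^2 - 9*s + 36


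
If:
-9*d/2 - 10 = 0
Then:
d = -20/9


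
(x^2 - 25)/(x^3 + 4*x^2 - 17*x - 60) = (x - 5)/(x^2 - x - 12)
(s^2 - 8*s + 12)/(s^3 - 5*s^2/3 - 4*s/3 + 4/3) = 3*(s - 6)/(3*s^2 + s - 2)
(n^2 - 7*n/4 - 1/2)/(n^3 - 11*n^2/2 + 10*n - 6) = (4*n + 1)/(2*(2*n^2 - 7*n + 6))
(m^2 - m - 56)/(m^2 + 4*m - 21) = (m - 8)/(m - 3)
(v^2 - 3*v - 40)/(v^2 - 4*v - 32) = (v + 5)/(v + 4)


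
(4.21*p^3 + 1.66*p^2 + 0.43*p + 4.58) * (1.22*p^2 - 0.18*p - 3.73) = 5.1362*p^5 + 1.2674*p^4 - 15.4775*p^3 - 0.6816*p^2 - 2.4283*p - 17.0834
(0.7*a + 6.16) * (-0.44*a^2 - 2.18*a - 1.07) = -0.308*a^3 - 4.2364*a^2 - 14.1778*a - 6.5912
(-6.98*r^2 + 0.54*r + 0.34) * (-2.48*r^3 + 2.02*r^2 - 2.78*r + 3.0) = 17.3104*r^5 - 15.4388*r^4 + 19.652*r^3 - 21.7544*r^2 + 0.6748*r + 1.02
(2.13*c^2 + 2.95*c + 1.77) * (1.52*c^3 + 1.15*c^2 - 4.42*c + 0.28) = 3.2376*c^5 + 6.9335*c^4 - 3.3317*c^3 - 10.4071*c^2 - 6.9974*c + 0.4956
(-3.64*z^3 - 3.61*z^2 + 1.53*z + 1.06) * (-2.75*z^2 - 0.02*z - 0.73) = 10.01*z^5 + 10.0003*z^4 - 1.4781*z^3 - 0.3103*z^2 - 1.1381*z - 0.7738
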